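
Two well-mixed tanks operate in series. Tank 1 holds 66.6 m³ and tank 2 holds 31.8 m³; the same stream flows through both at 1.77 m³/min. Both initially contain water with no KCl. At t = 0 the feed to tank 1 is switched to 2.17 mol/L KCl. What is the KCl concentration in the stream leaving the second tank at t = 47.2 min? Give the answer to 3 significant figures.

1.13 mol/L

Each tank obeys Vᵢ dCᵢ/dt = Q(Cᵢ₋₁ − Cᵢ), so τᵢ = Vᵢ/Q.
τ₁ = 66.6/1.77 = 37.627 min; τ₂ = 31.8/1.77 = 17.966 min.
Solving the cascade with C₁(0)=C₂(0)=0 gives C₂(t) = C_in[1 − (τ₁ e^(−t/τ₁) − τ₂ e^(−t/τ₂))/(τ₁ − τ₂)].
At t = 47.2: e^(−t/τ₁) = 0.28524, e^(−t/τ₂) = 0.072283.
C₂ = 2.17·[1 − (37.627·0.28524 − 17.966·0.072283)/(19.661)] = 2.17·0.52016 = 1.1287 mol/L.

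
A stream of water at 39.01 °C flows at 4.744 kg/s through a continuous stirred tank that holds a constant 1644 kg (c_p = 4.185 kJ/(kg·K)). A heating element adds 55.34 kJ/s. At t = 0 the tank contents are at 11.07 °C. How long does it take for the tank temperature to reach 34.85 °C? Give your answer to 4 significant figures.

515.2 s

Unsteady energy balance on the tank contents: M c_p dT/dt = ṁ c_p (T_in − T) + 55.34.
τ = M/ṁ = 346.543 s; T_ss = T_in + Q̇/(ṁ c_p) = 41.7974 °C.
T(t) = T_ss + (T₀ − T_ss) e^(−t/τ). Set T = 34.85:
e^(−t/τ) = (34.85 − 41.7974)/(11.07 − 41.7974) = 0.226098
t = −346.543 · ln(0.226098) = 515.236 s.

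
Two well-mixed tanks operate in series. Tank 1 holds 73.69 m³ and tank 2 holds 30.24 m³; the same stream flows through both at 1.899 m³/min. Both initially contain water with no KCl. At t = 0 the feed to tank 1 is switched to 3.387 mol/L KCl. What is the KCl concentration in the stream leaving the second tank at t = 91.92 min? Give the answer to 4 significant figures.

Each tank obeys Vᵢ dCᵢ/dt = Q(Cᵢ₋₁ − Cᵢ), so τᵢ = Vᵢ/Q.
τ₁ = 73.69/1.899 = 38.8046 min; τ₂ = 30.24/1.899 = 15.9242 min.
Solving the cascade with C₁(0)=C₂(0)=0 gives C₂(t) = C_in[1 − (τ₁ e^(−t/τ₁) − τ₂ e^(−t/τ₂))/(τ₁ − τ₂)].
At t = 91.92: e^(−t/τ₁) = 0.0935940, e^(−t/τ₂) = 0.00311241.
C₂ = 3.387·[1 − (38.8046·0.0935940 − 15.9242·0.00311241)/(22.8805)] = 3.387·0.843433 = 2.85671 mol/L.

2.857 mol/L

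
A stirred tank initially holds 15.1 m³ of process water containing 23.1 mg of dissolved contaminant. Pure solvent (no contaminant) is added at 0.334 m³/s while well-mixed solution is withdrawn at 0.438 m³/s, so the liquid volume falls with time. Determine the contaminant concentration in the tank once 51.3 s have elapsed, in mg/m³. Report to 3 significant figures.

Let m(t) be the amount of contaminant. Volume: V(t) = V₀ + (Q_in − Q_out) t = 15.1 − 0.10400 t; V(51.3) = 9.7648 m³.
Species balance (pure solvent in): dm/dt = −Q_out · m/V(t).
dm/m = −Q_out dt/(V₀ − 0.10400 t); integrating gives ln(m/m₀) = −(Q_out/(Q_in−Q_out)) ln(V/V₀).
m = m₀ (V₀/V)^(Q_out/(Q_in−Q_out)) = 23.1 × (15.1/9.7648)^(-4.2115) = 3.6839 mg.
C = m/V = 3.6839/9.7648 = 0.37727 mg/m³.

0.377 mg/m³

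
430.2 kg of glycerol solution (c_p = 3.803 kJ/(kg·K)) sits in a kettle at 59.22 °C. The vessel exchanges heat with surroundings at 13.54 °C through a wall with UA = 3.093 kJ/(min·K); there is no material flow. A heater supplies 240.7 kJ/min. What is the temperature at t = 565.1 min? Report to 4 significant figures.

M c_p dT/dt = −UA(T − T_amb) + Q̇.
dT/dt = (T_ss − T)/τ with T_ss = T_amb + Q̇/UA = 13.54 + 240.7/3.093 = 91.3609 °C, τ = M c_p/UA = 430.2·3.803/3.093 = 528.953 min.
Integrating: T(t) = T_ss + (T₀ − T_ss) e^(−t/τ).
T(565.1) = 91.3609 + (-32.1409)·0.343579 = 80.3179 °C.

80.32 °C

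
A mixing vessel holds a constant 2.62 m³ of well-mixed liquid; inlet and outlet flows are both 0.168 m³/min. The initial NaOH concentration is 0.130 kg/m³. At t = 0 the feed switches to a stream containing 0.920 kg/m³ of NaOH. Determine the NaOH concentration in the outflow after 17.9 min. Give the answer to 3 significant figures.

0.669 kg/m³

Mass balance on the solute (V constant): V dC/dt = Q(C_in − C).
So dC/dt = (C_in − C)/τ with τ = V/Q = 2.62/0.168 = 15.595 min.
Integrating: C(t) = C_in + (C₀ − C_in) e^(−t/τ).
C(17.9) = 0.920 + (0.130 − 0.920)·e^(−17.9/15.595) = 0.920 + (-0.79000)·0.31734 = 0.66930 kg/m³.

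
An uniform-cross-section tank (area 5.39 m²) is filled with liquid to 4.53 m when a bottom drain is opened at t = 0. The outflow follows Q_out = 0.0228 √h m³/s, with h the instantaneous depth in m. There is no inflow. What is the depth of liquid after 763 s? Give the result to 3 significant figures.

0.265 m

With no inflow, A dh/dt = −0.0228 √h.
Separate and integrate: 2(√h − √h₀) = −(0.0228/A) t.
√h = √4.53 − 0.0228·763/(2·5.39) = 2.1284 − 1.6138 = 0.51461.
h = 0.51461² = 0.26483 m.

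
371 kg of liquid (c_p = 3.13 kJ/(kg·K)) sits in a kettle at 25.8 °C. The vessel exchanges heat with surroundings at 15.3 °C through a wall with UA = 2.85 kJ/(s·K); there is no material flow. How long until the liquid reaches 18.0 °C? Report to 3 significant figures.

553 s

Lumped-capacitance energy balance: M c_p dT/dt = UA(T_amb − T).
τ = M c_p/UA = 407.45 s; T_ss = T_amb = 15.300 °C.
T(t) = T_ss + (T₀ − T_ss)e^(−t/τ); set T = 18.0:
t = −τ ln[(T − T_ss)/(T₀ − T_ss)] = −407.45 · ln(0.25714) = 553.37 s.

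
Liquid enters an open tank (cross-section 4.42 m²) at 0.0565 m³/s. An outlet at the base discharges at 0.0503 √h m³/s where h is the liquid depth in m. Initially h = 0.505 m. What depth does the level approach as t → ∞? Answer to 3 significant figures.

A dh/dt = Q_in − 0.0503 √h. Steady state requires inflow = outflow:
Q_in = 0.0503 √h_ss ⇒ √h_ss = 0.0565/0.0503 = 1.1233.
h_ss = 1.1233² = 1.2617 m. (Since h₀ = 0.505 m < h_ss, the level will rise toward this value.)

1.26 m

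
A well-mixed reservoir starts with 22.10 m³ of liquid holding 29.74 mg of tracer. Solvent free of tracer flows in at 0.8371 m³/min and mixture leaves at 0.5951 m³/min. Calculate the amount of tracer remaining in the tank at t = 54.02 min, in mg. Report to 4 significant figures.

9.485 mg

Let m(t) be the amount of tracer. Volume: V(t) = V₀ + (Q_in − Q_out) t = 22.10 + 0.242000 t; V(54.02) = 35.1728 m³.
Solute balance: dm/dt = 0 − Q_out C = −Q_out m/V(t).
Separate: dm/m = −Q_out dt/V(t) ⇒ ln(m/m₀) = −(Q_out/(Q_in−Q_out)) ln(V/V₀).
m = m₀ (V₀/V)^(Q_out/(Q_in−Q_out)) = 29.74 × (22.10/35.1728)^(2.45909) = 9.48548 mg.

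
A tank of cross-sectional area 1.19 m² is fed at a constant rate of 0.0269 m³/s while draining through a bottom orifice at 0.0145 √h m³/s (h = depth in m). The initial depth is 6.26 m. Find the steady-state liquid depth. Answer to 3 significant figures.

A dh/dt = Q_in − 0.0145 √h. Steady state requires inflow = outflow:
Q_in = 0.0145 √h_ss ⇒ √h_ss = 0.0269/0.0145 = 1.8552.
h_ss = 1.8552² = 3.4417 m. (Since h₀ = 6.26 m > h_ss, the level will fall toward this value.)

3.44 m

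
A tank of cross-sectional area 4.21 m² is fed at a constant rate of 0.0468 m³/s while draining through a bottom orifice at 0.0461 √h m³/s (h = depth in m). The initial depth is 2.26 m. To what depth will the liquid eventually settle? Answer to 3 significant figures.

Level balance: A dh/dt = 0.0468 − 0.0461 √h. Setting dh/dt = 0:
Q_in = 0.0461 √h_ss ⇒ √h_ss = 0.0468/0.0461 = 1.0152.
h_ss = 1.0152² = 1.0306 m. (Since h₀ = 2.26 m > h_ss, the level will fall toward this value.)

1.03 m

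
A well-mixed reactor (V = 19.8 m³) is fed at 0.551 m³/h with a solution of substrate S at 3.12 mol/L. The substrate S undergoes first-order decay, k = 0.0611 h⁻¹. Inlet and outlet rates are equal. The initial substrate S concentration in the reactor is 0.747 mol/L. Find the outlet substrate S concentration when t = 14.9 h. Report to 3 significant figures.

0.915 mol/L

Accumulation = in − out − consumed: V dC/dt = Q C_in − Q C − k V C.
This is linear with rate a = Q/V + k = 0.088928 h⁻¹.
C_ss = Q C_in/(Q + kV) = 0.97634 mol/L; C(t) = C_ss + (C₀ − C_ss) e^(−a t).
C(14.9) = 0.97634 + (-0.22934)·e^(−0.088928·14.9) = 0.97634 + (-0.22934)·0.26579 = 0.91538 mol/L.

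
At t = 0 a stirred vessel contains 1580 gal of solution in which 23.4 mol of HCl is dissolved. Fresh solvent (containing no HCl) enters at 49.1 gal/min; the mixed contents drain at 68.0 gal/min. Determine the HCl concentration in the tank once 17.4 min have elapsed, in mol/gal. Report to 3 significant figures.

Total volume: dV/dt = Q_in − Q_out = -18.900 gal/min, so V(t) = 1580 − 18.900 t and V(17.4) = 1251.1 gal.
Species balance (pure solvent in): dm/dt = −Q_out · m/V(t).
Separate: dm/m = −Q_out dt/V(t) ⇒ ln(m/m₀) = −(Q_out/(Q_in−Q_out)) ln(V/V₀).
m = m₀ (V₀/V)^(Q_out/(Q_in−Q_out)) = 23.4 × (1580/1251.1)^(-3.5979) = 10.106 mol.
C = m/V = 10.106/1251.1 = 0.0080772 mol/gal.

0.00808 mol/gal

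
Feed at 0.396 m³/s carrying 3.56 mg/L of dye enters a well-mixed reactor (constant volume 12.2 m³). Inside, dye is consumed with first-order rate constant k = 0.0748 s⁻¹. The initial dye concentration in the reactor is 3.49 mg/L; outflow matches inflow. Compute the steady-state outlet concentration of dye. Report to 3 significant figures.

1.08 mg/L

V dC/dt = Q(C_in − C) − k V C.
At steady state: 0 = Q C_in − (Q + kV) C_ss, so C_ss = Q C_in/(Q + kV).
C_ss = 0.396·3.56/(0.396 + 0.0748·12.2) = 1.4098/1.3086 = 1.0773 mg/L.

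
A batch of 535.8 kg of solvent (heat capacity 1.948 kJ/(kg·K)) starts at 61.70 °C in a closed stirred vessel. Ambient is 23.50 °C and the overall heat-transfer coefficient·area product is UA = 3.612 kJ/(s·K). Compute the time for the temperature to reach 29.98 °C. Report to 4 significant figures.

512.7 s

Lumped-capacitance energy balance: M c_p dT/dt = UA(T_amb − T).
τ = M c_p/UA = 288.964 s; T_ss = T_amb = 23.5000 °C.
T(t) = T_ss + (T₀ − T_ss)e^(−t/τ); set T = 29.98:
t = −τ ln[(T − T_ss)/(T₀ − T_ss)] = −288.964 · ln(0.169634) = 512.656 s.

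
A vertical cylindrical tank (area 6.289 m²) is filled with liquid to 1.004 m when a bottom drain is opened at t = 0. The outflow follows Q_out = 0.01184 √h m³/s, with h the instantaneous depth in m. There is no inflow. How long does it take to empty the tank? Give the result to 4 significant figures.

Unsteady balance on liquid volume: A dh/dt = −0.01184 √h.
This is separable: 2 d(√h)/dt = −0.01184/A, so √h = √h₀ − (0.01184/(2A)) t.
Tank is empty when √h = 0: t_empty = 2A√h₀/0.01184.
t_empty = 2·6.289·√1.004/0.01184 = 12.5780·1.00200/0.01184 = 1064.45 s.

1064 s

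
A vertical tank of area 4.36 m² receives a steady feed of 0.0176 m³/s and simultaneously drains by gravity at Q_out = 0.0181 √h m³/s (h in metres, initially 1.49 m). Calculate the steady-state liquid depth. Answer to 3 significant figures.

0.946 m

Level balance: A dh/dt = 0.0176 − 0.0181 √h. Setting dh/dt = 0:
Q_in = 0.0181 √h_ss ⇒ √h_ss = 0.0176/0.0181 = 0.97238.
h_ss = 0.97238² = 0.94551 m. (Since h₀ = 1.49 m > h_ss, the level will fall toward this value.)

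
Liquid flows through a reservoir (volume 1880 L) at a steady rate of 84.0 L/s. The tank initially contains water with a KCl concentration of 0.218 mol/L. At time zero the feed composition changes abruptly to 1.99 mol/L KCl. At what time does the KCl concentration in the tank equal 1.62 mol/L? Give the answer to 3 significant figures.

Species balance: V dC/dt = Q(C_in − C) ⇒ τ = V/Q = 22.381 s.
C(t) = C_in + (C₀ − C_in) e^(−t/τ). Set C = 1.62 and solve for t:
e^(−t/τ) = (C − C_in)/(C₀ − C_in) = (1.62 − 1.99)/(0.218 − 1.99) = 0.20880
t = −τ ln(…) = 22.381 × 1.5664 = 35.057 s.

35.1 s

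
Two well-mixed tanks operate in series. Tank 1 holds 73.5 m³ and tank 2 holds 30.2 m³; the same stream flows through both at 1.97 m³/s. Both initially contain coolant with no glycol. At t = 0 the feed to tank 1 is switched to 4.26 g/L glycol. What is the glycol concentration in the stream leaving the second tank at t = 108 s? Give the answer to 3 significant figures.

Species balance on tank i: dCᵢ/dt = (Cᵢ₋₁ − Cᵢ)/τᵢ with τᵢ = Vᵢ/Q.
τ₁ = 73.5/1.97 = 37.310 s; τ₂ = 30.2/1.97 = 15.330 s.
Tank 1: C₁ = C_in(1 − e^(−t/τ₁)). Tank 2 (τ₁ ≠ τ₂): C₂ = C_in[1 − (τ₁ e^(−t/τ₁) − τ₂ e^(−t/τ₂))/(τ₁ − τ₂)].
At t = 108: e^(−t/τ₁) = 0.055316, e^(−t/τ₂) = 0.00087173.
C₂ = 4.26·[1 − (37.310·0.055316 − 15.330·0.00087173)/(21.980)] = 4.26·0.90671 = 3.8626 g/L.

3.86 g/L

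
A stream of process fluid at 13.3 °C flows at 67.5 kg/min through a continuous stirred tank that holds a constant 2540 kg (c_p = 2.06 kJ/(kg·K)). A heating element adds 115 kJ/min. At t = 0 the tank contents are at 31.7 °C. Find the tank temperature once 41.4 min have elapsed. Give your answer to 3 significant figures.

20.0 °C

M c_p dT/dt = ṁ c_p (T_in − T) + Q̇.
τ = M/ṁ = 37.630 min; T_ss = T_in + Q̇/(ṁ c_p) = 13.3 + 115/(67.5·2.06) = 14.127 °C.
T approaches T_ss exponentially: T(t) = T_ss + (T₀ − T_ss) e^(−t/τ).
T(41.4) = 14.127 + (17.573)·e^(−41.4/37.630) = 14.127 + (17.573)·0.33281 = 19.975 °C.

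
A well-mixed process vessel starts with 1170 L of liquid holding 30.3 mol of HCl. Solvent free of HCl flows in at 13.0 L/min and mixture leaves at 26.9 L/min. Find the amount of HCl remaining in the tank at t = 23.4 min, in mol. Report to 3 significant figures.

Let m(t) be the amount of HCl. Volume: V(t) = V₀ + (Q_in − Q_out) t = 1170 − 13.900 t; V(23.4) = 844.74 L.
Species balance (pure solvent in): dm/dt = −Q_out · m/V(t).
Separate: dm/m = −Q_out dt/V(t) ⇒ ln(m/m₀) = −(Q_out/(Q_in−Q_out)) ln(V/V₀).
m = m₀ (V₀/V)^(Q_out/(Q_in−Q_out)) = 30.3 × (1170/844.74)^(-1.9353) = 16.132 mol.

16.1 mol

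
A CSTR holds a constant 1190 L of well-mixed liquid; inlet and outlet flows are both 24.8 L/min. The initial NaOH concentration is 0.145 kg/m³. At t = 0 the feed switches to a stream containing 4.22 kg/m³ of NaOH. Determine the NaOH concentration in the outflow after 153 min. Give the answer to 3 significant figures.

4.05 kg/m³

Mass balance on the solute (V constant): V dC/dt = Q(C_in − C).
Time constant τ = V/Q = 1190/24.8 = 47.984 min.
C approaches C_in exponentially: C(t) = C_in + (C₀ − C_in) e^(−t/τ).
C(153) = 4.22 + (0.145 − 4.22)·e^(−153/47.984) = 4.22 + (-4.0750)·0.041231 = 4.0520 kg/m³.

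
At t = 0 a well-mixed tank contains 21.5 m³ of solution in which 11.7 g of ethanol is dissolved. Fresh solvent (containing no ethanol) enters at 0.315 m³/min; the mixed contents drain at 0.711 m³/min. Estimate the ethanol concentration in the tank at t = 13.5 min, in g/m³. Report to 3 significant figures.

0.433 g/m³

Total volume: dV/dt = Q_in − Q_out = -0.39600 m³/min, so V(t) = 21.5 − 0.39600 t and V(13.5) = 16.154 m³.
Solute balance: dm/dt = 0 − Q_out C = −Q_out m/V(t).
dm/m = −Q_out dt/(V₀ − 0.39600 t); integrating gives ln(m/m₀) = −(Q_out/(Q_in−Q_out)) ln(V/V₀).
m = m₀ (V₀/V)^(Q_out/(Q_in−Q_out)) = 11.7 × (21.5/16.154)^(-1.7955) = 7.0027 g.
C = m/V = 7.0027/16.154 = 0.43350 g/m³.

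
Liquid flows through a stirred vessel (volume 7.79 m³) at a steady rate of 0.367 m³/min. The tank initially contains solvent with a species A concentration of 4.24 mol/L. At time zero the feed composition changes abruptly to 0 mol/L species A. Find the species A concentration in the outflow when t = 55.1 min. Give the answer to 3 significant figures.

0.316 mol/L

Transient balance on the dissolved component: V dC/dt = Q(C_in − C).
Rewrite as dC/dt + C/τ = C_in/τ, τ = V/Q = 21.226 min.
This is linear first-order; C(t) = C_in + (C₀ − C_in) e^(−t/τ).
C(55.1) = 0 + (4.24 − 0)·e^(−55.1/21.226) = 0 + (4.2400)·0.074582 = 0.31623 mol/L.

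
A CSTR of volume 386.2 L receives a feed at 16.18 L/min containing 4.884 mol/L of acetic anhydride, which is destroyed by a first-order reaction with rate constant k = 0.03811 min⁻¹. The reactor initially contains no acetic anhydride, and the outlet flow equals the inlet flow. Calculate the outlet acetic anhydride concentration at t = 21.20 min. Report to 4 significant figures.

2.089 mol/L

V dC/dt = Q(C_in − C) − k V C.
dC/dt = (Q/V) C_in − (Q/V + k) C; effective rate a = Q/V + k = 0.0418954 + 0.03811 = 0.0800054 min⁻¹.
C_ss = Q C_in/(Q + kV) = 2.55754 mol/L; C(t) = C_ss + (C₀ − C_ss) e^(−a t).
C(21.20) = 2.55754 + (-2.55754)·e^(−0.0800054·21.20) = 2.55754 + (-2.55754)·0.183395 = 2.08850 mol/L.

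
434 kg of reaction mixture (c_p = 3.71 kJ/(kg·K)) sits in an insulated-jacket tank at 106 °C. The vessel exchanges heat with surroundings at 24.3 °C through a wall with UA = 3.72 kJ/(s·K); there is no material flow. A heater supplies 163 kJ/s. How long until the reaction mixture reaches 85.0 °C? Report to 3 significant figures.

350 s

Lumped-capacitance energy balance: M c_p dT/dt = UA(T_amb − T) + Q̇.
τ = M c_p/UA = 432.83 s; T_ss = T_amb + Q̇/UA = 24.3 + 163/3.72 = 68.117 °C.
T(t) = T_ss + (T₀ − T_ss)e^(−t/τ); set T = 85.0:
t = −τ ln[(T − T_ss)/(T₀ − T_ss)] = −432.83 · ln(0.44566) = 349.82 s.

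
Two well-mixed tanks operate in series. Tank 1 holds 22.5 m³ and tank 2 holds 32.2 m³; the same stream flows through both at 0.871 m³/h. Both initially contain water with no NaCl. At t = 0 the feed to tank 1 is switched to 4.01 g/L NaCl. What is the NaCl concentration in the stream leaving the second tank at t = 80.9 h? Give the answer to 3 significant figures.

Each tank obeys Vᵢ dCᵢ/dt = Q(Cᵢ₋₁ − Cᵢ), so τᵢ = Vᵢ/Q.
τ₁ = 22.5/0.871 = 25.832 h; τ₂ = 32.2/0.871 = 36.969 h.
Tank 1: C₁ = C_in(1 − e^(−t/τ₁)). Tank 2 (τ₁ ≠ τ₂): C₂ = C_in[1 − (τ₁ e^(−t/τ₁) − τ₂ e^(−t/τ₂))/(τ₁ − τ₂)].
At t = 80.9: e^(−t/τ₁) = 0.043642, e^(−t/τ₂) = 0.11210.
C₂ = 4.01·[1 − (25.832·0.043642 − 36.969·0.11210)/(-11.137)] = 4.01·0.72909 = 2.9237 g/L.

2.92 g/L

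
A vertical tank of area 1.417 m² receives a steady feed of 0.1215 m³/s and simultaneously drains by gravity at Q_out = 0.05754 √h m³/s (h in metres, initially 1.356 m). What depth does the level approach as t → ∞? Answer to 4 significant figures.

Level balance: A dh/dt = 0.1215 − 0.05754 √h. Setting dh/dt = 0:
Q_in = 0.05754 √h_ss ⇒ √h_ss = 0.1215/0.05754 = 2.11157.
h_ss = 2.11157² = 4.45875 m. (Since h₀ = 1.356 m < h_ss, the level will rise toward this value.)

4.459 m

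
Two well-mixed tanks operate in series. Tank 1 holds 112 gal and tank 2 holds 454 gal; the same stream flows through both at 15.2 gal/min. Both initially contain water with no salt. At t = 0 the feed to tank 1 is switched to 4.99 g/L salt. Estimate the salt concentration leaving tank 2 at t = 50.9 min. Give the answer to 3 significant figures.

Each tank obeys Vᵢ dCᵢ/dt = Q(Cᵢ₋₁ − Cᵢ), so τᵢ = Vᵢ/Q.
τ₁ = 112/15.2 = 7.3684 min; τ₂ = 454/15.2 = 29.868 min.
Tank 1: C₁ = C_in(1 − e^(−t/τ₁)). Tank 2 (τ₁ ≠ τ₂): C₂ = C_in[1 − (τ₁ e^(−t/τ₁) − τ₂ e^(−t/τ₂))/(τ₁ − τ₂)].
At t = 50.9: e^(−t/τ₁) = 0.00099990, e^(−t/τ₂) = 0.18193.
C₂ = 4.99·[1 − (7.3684·0.00099990 − 29.868·0.18193)/(-22.500)] = 4.99·0.75882 = 3.7865 g/L.

3.79 g/L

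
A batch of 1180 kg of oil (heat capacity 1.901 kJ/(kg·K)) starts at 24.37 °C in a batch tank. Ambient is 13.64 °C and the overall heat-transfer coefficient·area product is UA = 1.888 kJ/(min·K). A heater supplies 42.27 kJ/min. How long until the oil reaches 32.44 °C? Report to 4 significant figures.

1400 min

Lumped-capacitance energy balance: M c_p dT/dt = UA(T_amb − T) + Q̇.
τ = M c_p/UA = 1188.12 min; T_ss = T_amb + Q̇/UA = 13.64 + 42.27/1.888 = 36.0288 °C.
T(t) = T_ss + (T₀ − T_ss)e^(−t/τ); set T = 32.44:
t = −τ ln[(T − T_ss)/(T₀ − T_ss)] = −1188.12 · ln(0.307817) = 1399.91 min.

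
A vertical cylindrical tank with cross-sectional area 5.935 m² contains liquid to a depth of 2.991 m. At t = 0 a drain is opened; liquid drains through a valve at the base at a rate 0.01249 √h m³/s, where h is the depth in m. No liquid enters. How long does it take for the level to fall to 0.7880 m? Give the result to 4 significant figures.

800.0 s

With no inflow, A dh/dt = −0.01249 √h.
Separate and integrate: 2(√h − √h₀) = −(0.01249/A) t.
t = 2A(√h₀ − √h)/0.01249 = 2·5.935·(√2.991 − √0.7880)/0.01249
  = 11.8700 × (1.72945 − 0.887694) / 0.01249 = 799.973 s.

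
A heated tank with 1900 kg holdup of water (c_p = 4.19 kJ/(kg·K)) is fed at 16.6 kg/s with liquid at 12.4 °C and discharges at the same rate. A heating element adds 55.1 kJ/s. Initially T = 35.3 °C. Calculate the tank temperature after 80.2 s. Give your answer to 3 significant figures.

24.2 °C

M c_p dT/dt = ṁ c_p (T_in − T) + Q̇.
τ = M/ṁ = 114.46 s; T_ss = T_in + Q̇/(ṁ c_p) = 12.4 + 55.1/(16.6·4.19) = 13.192 °C.
This is linear first-order; T(t) = T_ss + (T₀ − T_ss) e^(−t/τ).
T(80.2) = 13.192 + (22.108)·e^(−80.2/114.46) = 13.192 + (22.108)·0.49624 = 24.163 °C.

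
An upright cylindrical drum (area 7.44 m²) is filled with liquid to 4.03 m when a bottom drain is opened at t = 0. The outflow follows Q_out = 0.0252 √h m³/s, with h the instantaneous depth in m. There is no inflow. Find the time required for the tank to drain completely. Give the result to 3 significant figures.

1190 s

With no inflow, A dh/dt = −0.0252 √h.
Separate and integrate: 2(√h − √h₀) = −(0.0252/A) t.
Set h = 0: 2√h₀ = (0.0252/A) t_empty ⇒ t_empty = 2A√h₀/0.0252.
t_empty = 2·7.44·√4.03/0.0252 = 14.880·2.0075/0.0252 = 1185.4 s.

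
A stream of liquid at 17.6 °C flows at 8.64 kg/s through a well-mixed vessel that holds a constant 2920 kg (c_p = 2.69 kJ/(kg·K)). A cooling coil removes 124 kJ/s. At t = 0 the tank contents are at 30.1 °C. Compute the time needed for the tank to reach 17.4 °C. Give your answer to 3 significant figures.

421 s

Heat balance on the well-mixed liquid: M c_p dT/dt = ṁ c_p (T_in − T) − 124.
τ = M/ṁ = 337.96 s; T_ss = T_in − Q̇/(ṁ c_p) = 12.265 °C.
T(t) = T_ss + (T₀ − T_ss) e^(−t/τ). Set T = 17.4:
e^(−t/τ) = (17.4 − 12.265)/(30.1 − 12.265) = 0.28793
t = −337.96 · ln(0.28793) = 420.78 s.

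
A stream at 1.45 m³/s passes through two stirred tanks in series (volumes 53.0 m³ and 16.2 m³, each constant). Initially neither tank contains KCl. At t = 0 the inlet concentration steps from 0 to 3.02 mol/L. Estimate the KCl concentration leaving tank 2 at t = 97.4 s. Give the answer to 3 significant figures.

2.72 mol/L

Time constants: τᵢ = Vᵢ/Q for each well-mixed tank.
τ₁ = 53.0/1.45 = 36.552 s; τ₂ = 16.2/1.45 = 11.172 s.
Tank 1: C₁ = C_in(1 − e^(−t/τ₁)). Tank 2 (τ₁ ≠ τ₂): C₂ = C_in[1 − (τ₁ e^(−t/τ₁) − τ₂ e^(−t/τ₂))/(τ₁ − τ₂)].
At t = 97.4: e^(−t/τ₁) = 0.069619, e^(−t/τ₂) = 0.00016363.
C₂ = 3.02·[1 − (36.552·0.069619 − 11.172·0.00016363)/(25.379)] = 3.02·0.89981 = 2.7174 mol/L.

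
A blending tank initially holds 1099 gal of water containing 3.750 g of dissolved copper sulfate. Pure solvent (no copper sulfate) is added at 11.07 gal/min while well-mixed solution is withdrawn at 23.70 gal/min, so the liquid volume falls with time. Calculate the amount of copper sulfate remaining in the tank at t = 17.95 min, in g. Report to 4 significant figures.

Let m(t) be the amount of copper sulfate. Volume: V(t) = V₀ + (Q_in − Q_out) t = 1099 − 12.6300 t; V(17.95) = 872.292 gal.
No copper sulfate enters, so dm/dt = −Q_out · (m/V).
dm/m = −Q_out dt/(V₀ − 12.6300 t); integrating gives ln(m/m₀) = −(Q_out/(Q_in−Q_out)) ln(V/V₀).
m = m₀ (V₀/V)^(Q_out/(Q_in−Q_out)) = 3.750 × (1099/872.292)^(-1.87648) = 2.43082 g.

2.431 g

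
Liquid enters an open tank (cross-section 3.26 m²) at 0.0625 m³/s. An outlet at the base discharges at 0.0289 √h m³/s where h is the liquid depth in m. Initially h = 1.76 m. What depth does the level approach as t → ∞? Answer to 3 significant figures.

4.68 m

Mass balance (ρ constant): A dh/dt = Q_in − 0.0289 √h. At steady state dh/dt = 0:
Q_in = 0.0289 √h_ss ⇒ √h_ss = 0.0625/0.0289 = 2.1626.
h_ss = 2.1626² = 4.6770 m. (Since h₀ = 1.76 m < h_ss, the level will rise toward this value.)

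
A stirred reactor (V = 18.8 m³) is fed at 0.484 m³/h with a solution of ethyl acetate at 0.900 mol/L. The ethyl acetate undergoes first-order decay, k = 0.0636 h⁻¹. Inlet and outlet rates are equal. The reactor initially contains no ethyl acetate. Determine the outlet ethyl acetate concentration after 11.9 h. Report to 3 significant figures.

V dC/dt = Q(C_in − C) − k V C.
This is linear with rate a = Q/V + k = 0.089345 h⁻¹.
C_ss = Q C_in/(Q + kV) = 0.25934 mol/L; C(t) = C_ss + (C₀ − C_ss) e^(−a t).
C(11.9) = 0.25934 + (-0.25934)·e^(−0.089345·11.9) = 0.25934 + (-0.25934)·0.34535 = 0.16977 mol/L.

0.170 mol/L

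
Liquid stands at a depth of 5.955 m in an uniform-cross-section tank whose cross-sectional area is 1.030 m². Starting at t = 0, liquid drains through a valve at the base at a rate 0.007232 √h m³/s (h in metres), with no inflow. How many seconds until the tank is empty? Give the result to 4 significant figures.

695.1 s

Volume balance on the tank: A dh/dt = −0.007232 √h.
Separate and integrate: 2(√h − √h₀) = −(0.007232/A) t.
Set h = 0: 2√h₀ = (0.007232/A) t_empty ⇒ t_empty = 2A√h₀/0.007232.
t_empty = 2·1.030·√5.955/0.007232 = 2.06000·2.44029/0.007232 = 695.104 s.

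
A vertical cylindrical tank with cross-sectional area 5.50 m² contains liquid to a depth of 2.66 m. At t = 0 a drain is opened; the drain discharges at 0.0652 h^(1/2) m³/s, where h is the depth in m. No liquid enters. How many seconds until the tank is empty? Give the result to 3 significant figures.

275 s

Volume balance on the tank: A dh/dt = −0.0652 √h.
Separate and integrate: 2(√h − √h₀) = −(0.0652/A) t.
Set h = 0: 2√h₀ = (0.0652/A) t_empty ⇒ t_empty = 2A√h₀/0.0652.
t_empty = 2·5.50·√2.66/0.0652 = 11.000·1.6310/0.0652 = 275.16 s.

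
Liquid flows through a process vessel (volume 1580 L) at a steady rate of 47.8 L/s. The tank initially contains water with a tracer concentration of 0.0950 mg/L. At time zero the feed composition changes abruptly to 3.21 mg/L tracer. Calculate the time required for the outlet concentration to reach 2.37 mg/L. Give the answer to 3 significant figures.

43.3 s

Species balance: V dC/dt = Q(C_in − C) ⇒ τ = V/Q = 33.054 s.
C(t) = C_in + (C₀ − C_in) e^(−t/τ). Set C = 2.37 and solve for t:
e^(−t/τ) = (C − C_in)/(C₀ − C_in) = (2.37 − 3.21)/(0.0950 − 3.21) = 0.26966
t = −τ ln(…) = 33.054 × 1.3106 = 43.321 s.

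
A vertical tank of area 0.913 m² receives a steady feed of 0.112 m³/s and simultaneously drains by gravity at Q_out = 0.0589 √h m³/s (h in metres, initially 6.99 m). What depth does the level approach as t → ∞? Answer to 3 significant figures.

3.62 m

Level balance: A dh/dt = 0.112 − 0.0589 √h. Setting dh/dt = 0:
Q_in = 0.0589 √h_ss ⇒ √h_ss = 0.112/0.0589 = 1.9015.
h_ss = 1.9015² = 3.6158 m. (Since h₀ = 6.99 m > h_ss, the level will fall toward this value.)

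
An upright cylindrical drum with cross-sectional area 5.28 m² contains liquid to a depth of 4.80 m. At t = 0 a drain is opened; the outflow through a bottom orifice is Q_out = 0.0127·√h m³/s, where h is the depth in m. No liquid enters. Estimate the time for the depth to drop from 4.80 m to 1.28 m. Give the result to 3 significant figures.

With no inflow, A dh/dt = −0.0127 √h.
Separate and integrate: 2(√h − √h₀) = −(0.0127/A) t.
t = 2A(√h₀ − √h)/0.0127 = 2·5.28·(√4.80 − √1.28)/0.0127
  = 10.560 × (2.1909 − 1.1314) / 0.0127 = 880.99 s.

881 s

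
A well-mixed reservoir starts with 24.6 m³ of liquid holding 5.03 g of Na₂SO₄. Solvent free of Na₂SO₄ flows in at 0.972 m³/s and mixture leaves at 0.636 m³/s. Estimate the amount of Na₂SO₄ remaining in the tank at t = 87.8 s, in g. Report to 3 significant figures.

Total volume: dV/dt = Q_in − Q_out = 0.33600 m³/s, so V(t) = 24.6 + 0.33600 t and V(87.8) = 54.101 m³.
No Na₂SO₄ enters, so dm/dt = −Q_out · (m/V).
Separate: dm/m = −Q_out dt/V(t) ⇒ ln(m/m₀) = −(Q_out/(Q_in−Q_out)) ln(V/V₀).
m = m₀ (V₀/V)^(Q_out/(Q_in−Q_out)) = 5.03 × (24.6/54.101)^(1.8929) = 1.1316 g.

1.13 g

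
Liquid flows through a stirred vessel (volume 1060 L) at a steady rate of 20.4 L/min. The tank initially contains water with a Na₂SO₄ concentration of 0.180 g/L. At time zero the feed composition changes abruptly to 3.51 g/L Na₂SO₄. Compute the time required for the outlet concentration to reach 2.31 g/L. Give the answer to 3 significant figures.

53.0 min

Transient balance on the dissolved component: V dC/dt = Q(C_in − C), so τ = V/Q = 51.961 min.
C(t) = C_in + (C₀ − C_in) e^(−t/τ). Set C = 2.31 and solve for t:
e^(−t/τ) = (C − C_in)/(C₀ − C_in) = (2.31 − 3.51)/(0.180 − 3.51) = 0.36036
t = −τ ln(…) = 51.961 × 1.0207 = 53.034 min.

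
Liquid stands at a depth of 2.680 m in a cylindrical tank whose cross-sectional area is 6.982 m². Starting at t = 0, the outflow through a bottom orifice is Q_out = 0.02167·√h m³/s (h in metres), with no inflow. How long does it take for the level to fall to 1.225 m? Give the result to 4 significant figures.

341.7 s

Accumulation of liquid (constant cross-section A): A dh/dt = −0.02167 √h.
Separate and integrate: 2(√h − √h₀) = −(0.02167/A) t.
t = 2A(√h₀ − √h)/0.02167 = 2·6.982·(√2.680 − √1.225)/0.02167
  = 13.9640 × (1.63707 − 1.10680) / 0.02167 = 341.705 s.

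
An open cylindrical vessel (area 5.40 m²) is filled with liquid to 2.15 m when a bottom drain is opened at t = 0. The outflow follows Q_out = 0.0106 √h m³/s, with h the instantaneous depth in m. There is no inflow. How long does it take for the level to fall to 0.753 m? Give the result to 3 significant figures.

610 s

Mass balance (ρ constant): A dh/dt = −0.0106 √h.
Separate and integrate: 2(√h − √h₀) = −(0.0106/A) t.
t = 2A(√h₀ − √h)/0.0106 = 2·5.40·(√2.15 − √0.753)/0.0106
  = 10.800 × (1.4663 − 0.86776) / 0.0106 = 609.83 s.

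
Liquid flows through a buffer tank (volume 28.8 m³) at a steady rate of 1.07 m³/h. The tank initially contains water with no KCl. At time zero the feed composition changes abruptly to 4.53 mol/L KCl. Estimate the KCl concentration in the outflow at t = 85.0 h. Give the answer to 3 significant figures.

Mass balance on the solute (V constant): V dC/dt = Q(C_in − C).
Rewrite as dC/dt + C/τ = C_in/τ, τ = V/Q = 26.916 h.
This is linear first-order; C(t) = C_in + (C₀ − C_in) e^(−t/τ).
C(85.0) = 4.53 + (0 − 4.53)·e^(−85.0/26.916) = 4.53 + (-4.5300)·0.042511 = 4.3374 mol/L.

4.34 mol/L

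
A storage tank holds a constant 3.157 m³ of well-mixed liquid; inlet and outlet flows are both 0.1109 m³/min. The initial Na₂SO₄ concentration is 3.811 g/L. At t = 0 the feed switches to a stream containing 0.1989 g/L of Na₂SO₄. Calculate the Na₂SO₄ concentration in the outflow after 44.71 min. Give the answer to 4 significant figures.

0.9499 g/L

Mass balance on the solute (V constant): V dC/dt = Q(C_in − C).
Rewrite as dC/dt + C/τ = C_in/τ, τ = V/Q = 28.4671 min.
Integrating: C(t) = C_in + (C₀ − C_in) e^(−t/τ).
C(44.71) = 0.1989 + (3.811 − 0.1989)·e^(−44.71/28.4671) = 0.1989 + (3.61210)·0.207923 = 0.949940 g/L.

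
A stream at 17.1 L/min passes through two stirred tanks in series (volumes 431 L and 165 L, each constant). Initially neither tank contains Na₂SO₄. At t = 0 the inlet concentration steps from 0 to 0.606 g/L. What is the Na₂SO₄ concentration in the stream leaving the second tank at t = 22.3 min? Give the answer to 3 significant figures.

0.238 g/L

Each tank obeys Vᵢ dCᵢ/dt = Q(Cᵢ₋₁ − Cᵢ), so τᵢ = Vᵢ/Q.
τ₁ = 431/17.1 = 25.205 min; τ₂ = 165/17.1 = 9.6491 min.
Solving the cascade with C₁(0)=C₂(0)=0 gives C₂(t) = C_in[1 − (τ₁ e^(−t/τ₁) − τ₂ e^(−t/τ₂))/(τ₁ − τ₂)].
At t = 22.3: e^(−t/τ₁) = 0.41281, e^(−t/τ₂) = 0.099153.
C₂ = 0.606·[1 − (25.205·0.41281 − 9.6491·0.099153)/(15.556)] = 0.606·0.39262 = 0.23793 g/L.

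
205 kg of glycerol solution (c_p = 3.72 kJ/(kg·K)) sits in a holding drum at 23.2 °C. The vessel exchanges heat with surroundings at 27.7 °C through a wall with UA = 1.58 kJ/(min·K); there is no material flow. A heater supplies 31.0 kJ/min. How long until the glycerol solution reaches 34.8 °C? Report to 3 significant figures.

Energy balance: M c_p dT/dt = −UA(T − T_amb) + Q̇.
τ = M c_p/UA = 482.66 min; T_ss = T_amb + Q̇/UA = 27.7 + 31.0/1.58 = 47.320 °C.
T(t) = T_ss + (T₀ − T_ss)e^(−t/τ); set T = 34.8:
t = −τ ln[(T − T_ss)/(T₀ − T_ss)] = −482.66 · ln(0.51908) = 316.48 min.

316 min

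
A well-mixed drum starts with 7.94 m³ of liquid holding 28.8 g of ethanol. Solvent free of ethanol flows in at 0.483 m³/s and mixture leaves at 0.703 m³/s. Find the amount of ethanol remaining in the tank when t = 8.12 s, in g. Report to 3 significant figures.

Let m(t) be the amount of ethanol. Volume: V(t) = V₀ + (Q_in − Q_out) t = 7.94 − 0.22000 t; V(8.12) = 6.1536 m³.
Species balance (pure solvent in): dm/dt = −Q_out · m/V(t).
dm/m = −Q_out dt/(V₀ − 0.22000 t); integrating gives ln(m/m₀) = −(Q_out/(Q_in−Q_out)) ln(V/V₀).
m = m₀ (V₀/V)^(Q_out/(Q_in−Q_out)) = 28.8 × (7.94/6.1536)^(-3.1955) = 12.755 g.

12.8 g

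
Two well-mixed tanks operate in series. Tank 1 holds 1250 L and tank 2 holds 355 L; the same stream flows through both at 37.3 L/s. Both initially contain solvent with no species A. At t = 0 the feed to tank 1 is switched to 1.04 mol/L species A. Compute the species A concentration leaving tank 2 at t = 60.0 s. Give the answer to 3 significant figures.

0.798 mol/L

Each tank obeys Vᵢ dCᵢ/dt = Q(Cᵢ₋₁ − Cᵢ), so τᵢ = Vᵢ/Q.
τ₁ = 1250/37.3 = 33.512 s; τ₂ = 355/37.3 = 9.5174 s.
Tank 1: C₁ = C_in(1 − e^(−t/τ₁)). Tank 2 (τ₁ ≠ τ₂): C₂ = C_in[1 − (τ₁ e^(−t/τ₁) − τ₂ e^(−t/τ₂))/(τ₁ − τ₂)].
At t = 60.0: e^(−t/τ₁) = 0.16689, e^(−t/τ₂) = 0.0018286.
C₂ = 1.04·[1 − (33.512·0.16689 − 9.5174·0.0018286)/(23.995)] = 1.04·0.76763 = 0.79834 mol/L.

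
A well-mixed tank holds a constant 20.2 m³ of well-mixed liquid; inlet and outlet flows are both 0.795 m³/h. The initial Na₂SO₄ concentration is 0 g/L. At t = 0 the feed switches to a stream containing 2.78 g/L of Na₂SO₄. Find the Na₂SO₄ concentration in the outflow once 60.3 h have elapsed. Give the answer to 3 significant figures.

2.52 g/L

Transient balance on the dissolved component: V dC/dt = Q(C_in − C).
Rewrite as dC/dt + C/τ = C_in/τ, τ = V/Q = 25.409 h.
Integrating: C(t) = C_in + (C₀ − C_in) e^(−t/τ).
C(60.3) = 2.78 + (0 − 2.78)·e^(−60.3/25.409) = 2.78 + (-2.7800)·0.093183 = 2.5210 g/L.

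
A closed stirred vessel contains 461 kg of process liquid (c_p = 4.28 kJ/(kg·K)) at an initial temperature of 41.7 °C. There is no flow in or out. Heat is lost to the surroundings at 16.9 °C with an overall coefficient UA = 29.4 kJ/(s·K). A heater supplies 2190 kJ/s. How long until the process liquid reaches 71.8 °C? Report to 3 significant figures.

Heat balance on the well-mixed liquid: M c_p dT/dt = −UA(T − T_amb) + Q̇.
τ = M c_p/UA = 67.112 s; T_ss = T_amb + Q̇/UA = 16.9 + 2190/29.4 = 91.390 °C.
T(t) = T_ss + (T₀ − T_ss)e^(−t/τ); set T = 71.8:
t = −τ ln[(T − T_ss)/(T₀ − T_ss)] = −67.112 · ln(0.39424) = 62.467 s.

62.5 s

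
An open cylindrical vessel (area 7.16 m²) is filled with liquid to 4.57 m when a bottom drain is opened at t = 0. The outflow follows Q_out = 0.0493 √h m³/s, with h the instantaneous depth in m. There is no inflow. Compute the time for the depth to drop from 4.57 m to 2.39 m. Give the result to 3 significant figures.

Unsteady balance on liquid volume: A dh/dt = −0.0493 √h.
∫ h^(−1/2) dh = −(0.0493/A) ∫ dt, giving 2√h = 2√h₀ − (0.0493/A) t.
t = 2A(√h₀ − √h)/0.0493 = 2·7.16·(√4.57 − √2.39)/0.0493
  = 14.320 × (2.1378 − 1.5460) / 0.0493 = 171.90 s.

172 s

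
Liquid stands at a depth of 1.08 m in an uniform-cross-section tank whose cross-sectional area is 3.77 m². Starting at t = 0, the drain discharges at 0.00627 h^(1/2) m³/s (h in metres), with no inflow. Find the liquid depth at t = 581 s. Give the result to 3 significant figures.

With no inflow, A dh/dt = −0.00627 √h.
Separate and integrate: 2(√h − √h₀) = −(0.00627/A) t.
√h = √1.08 − 0.00627·581/(2·3.77) = 1.0392 − 0.48314 = 0.55609.
h = 0.55609² = 0.30924 m.

0.309 m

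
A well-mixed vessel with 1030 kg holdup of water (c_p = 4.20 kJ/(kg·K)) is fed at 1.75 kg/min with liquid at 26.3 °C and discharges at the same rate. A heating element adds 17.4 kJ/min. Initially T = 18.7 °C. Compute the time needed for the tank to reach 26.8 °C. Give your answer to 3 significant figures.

Energy balance: M c_p dT/dt = ṁ c_p (T_in − T) + 17.4.
τ = M/ṁ = 588.57 min; T_ss = T_in + Q̇/(ṁ c_p) = 28.667 °C.
T(t) = T_ss + (T₀ − T_ss) e^(−t/τ). Set T = 26.8:
e^(−t/τ) = (26.8 − 28.667)/(18.7 − 28.667) = 0.18735
t = −588.57 · ln(0.18735) = 985.74 min.

986 min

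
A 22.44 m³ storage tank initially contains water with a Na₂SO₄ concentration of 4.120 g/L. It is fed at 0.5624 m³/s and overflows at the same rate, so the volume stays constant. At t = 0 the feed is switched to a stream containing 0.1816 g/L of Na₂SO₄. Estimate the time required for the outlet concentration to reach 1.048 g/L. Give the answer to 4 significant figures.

60.42 s

Unsteady species balance (constant V, well mixed): V dC/dt = Q(C_in − C), so τ = V/Q = 39.9004 s.
C(t) = C_in + (C₀ − C_in) e^(−t/τ). Set C = 1.048 and solve for t:
e^(−t/τ) = (C − C_in)/(C₀ − C_in) = (1.048 − 0.1816)/(4.120 − 0.1816) = 0.219988
t = −τ ln(…) = 39.9004 × 1.51418 = 60.4166 s.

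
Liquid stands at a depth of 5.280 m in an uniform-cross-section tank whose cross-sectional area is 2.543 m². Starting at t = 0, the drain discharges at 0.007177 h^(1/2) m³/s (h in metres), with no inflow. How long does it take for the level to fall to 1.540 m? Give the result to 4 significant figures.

A dh/dt = −Q_out = −0.007177 √h.
Separate and integrate: 2(√h − √h₀) = −(0.007177/A) t.
t = 2A(√h₀ − √h)/0.007177 = 2·2.543·(√5.280 − √1.540)/0.007177
  = 5.08600 × (2.29783 − 1.24097) / 0.007177 = 748.945 s.

748.9 s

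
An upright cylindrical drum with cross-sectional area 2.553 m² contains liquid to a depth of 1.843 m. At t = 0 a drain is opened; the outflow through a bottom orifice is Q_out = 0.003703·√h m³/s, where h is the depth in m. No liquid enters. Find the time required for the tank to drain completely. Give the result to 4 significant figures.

With no inflow, A dh/dt = −0.003703 √h.
∫ h^(−1/2) dh = −(0.003703/A) ∫ dt, giving 2√h = 2√h₀ − (0.003703/A) t.
Tank is empty when √h = 0: t_empty = 2A√h₀/0.003703.
t_empty = 2·2.553·√1.843/0.003703 = 5.10600·1.35757/0.003703 = 1871.93 s.

1872 s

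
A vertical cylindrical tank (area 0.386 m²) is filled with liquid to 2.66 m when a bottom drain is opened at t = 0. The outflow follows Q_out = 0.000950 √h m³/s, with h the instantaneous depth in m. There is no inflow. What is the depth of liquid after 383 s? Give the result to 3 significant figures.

A dh/dt = −Q_out = −0.000950 √h.
Separate and integrate: 2(√h − √h₀) = −(0.000950/A) t.
√h = √2.66 − 0.000950·383/(2·0.386) = 1.6310 − 0.47131 = 1.1596.
h = 1.1596² = 1.3448 m.

1.34 m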